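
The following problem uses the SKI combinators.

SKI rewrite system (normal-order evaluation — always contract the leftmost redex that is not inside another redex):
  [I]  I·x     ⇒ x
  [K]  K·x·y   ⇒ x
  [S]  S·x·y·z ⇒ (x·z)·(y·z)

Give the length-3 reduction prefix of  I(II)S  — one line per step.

Answer: after 3 steps: S

Derivation:
  start: I(II)S
  [1] IIS
  [2] IS
  [3] S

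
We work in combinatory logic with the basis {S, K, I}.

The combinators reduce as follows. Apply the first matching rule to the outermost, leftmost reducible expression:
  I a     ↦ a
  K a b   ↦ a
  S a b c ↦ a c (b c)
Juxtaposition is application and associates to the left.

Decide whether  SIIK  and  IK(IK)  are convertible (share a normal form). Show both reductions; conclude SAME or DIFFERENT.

Term A:
  start: SIIK
  [1] IK(IK)
  [2] K(IK)
  [3] KK

Term B:
  start: IK(IK)
  [1] K(IK)
  [2] KK

Answer: SAME — A ⇓ KK, B ⇓ KK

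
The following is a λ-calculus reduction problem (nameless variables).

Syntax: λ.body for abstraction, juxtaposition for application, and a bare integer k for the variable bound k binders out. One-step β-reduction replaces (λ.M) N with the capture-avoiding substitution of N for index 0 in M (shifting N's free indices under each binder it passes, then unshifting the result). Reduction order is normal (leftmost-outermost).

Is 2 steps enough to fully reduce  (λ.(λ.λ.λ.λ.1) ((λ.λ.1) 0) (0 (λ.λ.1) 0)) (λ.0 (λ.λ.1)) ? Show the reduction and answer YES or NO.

Answer: NO — after 2 steps the term is (λ.λ.λ.1) ((λ.0 (λ.λ.1)) (λ.λ.1) (λ.0 (λ.λ.1))), not yet normal

Working:
  start: (λ.(λ.λ.λ.λ.1) ((λ.λ.1) 0) (0 (λ.λ.1) 0)) (λ.0 (λ.λ.1))
  [1] (λ.λ.λ.λ.1) ((λ.λ.1) (λ.0 (λ.λ.1))) ((λ.0 (λ.λ.1)) (λ.λ.1) (λ.0 (λ.λ.1)))
  [2] (λ.λ.λ.1) ((λ.0 (λ.λ.1)) (λ.λ.1) (λ.0 (λ.λ.1)))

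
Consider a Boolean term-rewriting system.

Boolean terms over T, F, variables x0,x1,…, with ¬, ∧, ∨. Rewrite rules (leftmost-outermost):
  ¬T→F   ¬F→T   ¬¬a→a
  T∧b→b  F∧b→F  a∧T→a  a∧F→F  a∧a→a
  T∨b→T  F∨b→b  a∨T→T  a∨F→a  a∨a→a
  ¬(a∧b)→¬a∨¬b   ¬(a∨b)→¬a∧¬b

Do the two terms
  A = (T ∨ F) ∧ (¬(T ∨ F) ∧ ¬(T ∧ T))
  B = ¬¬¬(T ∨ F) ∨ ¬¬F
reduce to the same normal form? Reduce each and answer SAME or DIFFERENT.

Answer: SAME — A ⇓ F, B ⇓ F

Reduction:
Term A:
  start: (T ∨ F) ∧ (¬(T ∨ F) ∧ ¬(T ∧ T))
  step 1: T ∧ (¬(T ∨ F) ∧ ¬(T ∧ T))
  step 2: ¬(T ∨ F) ∧ ¬(T ∧ T)
  step 3: (¬T ∧ ¬F) ∧ ¬(T ∧ T)
  step 4: (F ∧ ¬F) ∧ ¬(T ∧ T)
  step 5: F ∧ ¬(T ∧ T)
  step 6: F

Term B:
  start: ¬¬¬(T ∨ F) ∨ ¬¬F
  step 1: ¬(T ∨ F) ∨ ¬¬F
  step 2: (¬T ∧ ¬F) ∨ ¬¬F
  step 3: (F ∧ ¬F) ∨ ¬¬F
  step 4: F ∨ ¬¬F
  step 5: ¬¬F
  step 6: F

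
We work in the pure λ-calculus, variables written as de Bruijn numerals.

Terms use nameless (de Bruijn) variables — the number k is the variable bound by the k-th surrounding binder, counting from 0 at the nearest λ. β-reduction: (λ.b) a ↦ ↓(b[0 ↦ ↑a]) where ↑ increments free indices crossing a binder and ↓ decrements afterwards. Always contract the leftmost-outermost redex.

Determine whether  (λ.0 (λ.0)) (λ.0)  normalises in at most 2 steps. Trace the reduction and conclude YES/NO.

  start: (λ.0 (λ.0)) (λ.0)
  →1  (λ.0) (λ.0)
  →2  λ.0

Answer: YES — reaches normal form λ.0 in 2 ≤ 2 steps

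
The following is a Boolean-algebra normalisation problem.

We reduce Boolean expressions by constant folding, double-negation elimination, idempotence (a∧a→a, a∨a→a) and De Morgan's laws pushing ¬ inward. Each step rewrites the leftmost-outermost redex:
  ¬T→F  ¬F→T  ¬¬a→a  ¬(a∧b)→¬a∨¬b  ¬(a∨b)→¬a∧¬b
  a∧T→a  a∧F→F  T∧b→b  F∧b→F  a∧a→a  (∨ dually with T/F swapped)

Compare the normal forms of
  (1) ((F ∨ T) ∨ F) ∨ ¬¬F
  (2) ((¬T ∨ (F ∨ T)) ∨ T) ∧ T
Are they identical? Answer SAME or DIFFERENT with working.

Answer: SAME — A ⇓ T, B ⇓ T

Working:
Term A:
  start: ((F ∨ T) ∨ F) ∨ ¬¬F
  →1  (F ∨ T) ∨ ¬¬F
  →2  T ∨ ¬¬F
  →3  T

Term B:
  start: ((¬T ∨ (F ∨ T)) ∨ T) ∧ T
  →1  (¬T ∨ (F ∨ T)) ∨ T
  →2  T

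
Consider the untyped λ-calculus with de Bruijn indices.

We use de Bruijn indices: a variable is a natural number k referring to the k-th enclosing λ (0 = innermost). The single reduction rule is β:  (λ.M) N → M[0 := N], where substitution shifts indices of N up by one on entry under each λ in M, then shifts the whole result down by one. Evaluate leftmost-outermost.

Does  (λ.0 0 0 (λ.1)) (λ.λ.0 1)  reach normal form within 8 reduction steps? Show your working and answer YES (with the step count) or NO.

Answer: YES — reaches normal form λ.λ.0 1 in 6 ≤ 8 steps

Working:
  start: (λ.0 0 0 (λ.1)) (λ.λ.0 1)
  [1] (λ.λ.0 1) (λ.λ.0 1) (λ.λ.0 1) (λ.λ.λ.0 1)
  [2] (λ.0 (λ.λ.0 1)) (λ.λ.0 1) (λ.λ.λ.0 1)
  [3] (λ.λ.0 1) (λ.λ.0 1) (λ.λ.λ.0 1)
  [4] (λ.0 (λ.λ.0 1)) (λ.λ.λ.0 1)
  [5] (λ.λ.λ.0 1) (λ.λ.0 1)
  [6] λ.λ.0 1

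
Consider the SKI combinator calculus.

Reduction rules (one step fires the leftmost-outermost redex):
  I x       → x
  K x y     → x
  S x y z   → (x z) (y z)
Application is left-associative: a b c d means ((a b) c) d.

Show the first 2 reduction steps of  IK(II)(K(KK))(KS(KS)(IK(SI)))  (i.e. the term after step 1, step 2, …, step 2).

Answer: after 2 steps: II(KS(KS)(IK(SI)))

Working:
  start: IK(II)(K(KK))(KS(KS)(IK(SI)))
  [1] K(II)(K(KK))(KS(KS)(IK(SI)))
  [2] II(KS(KS)(IK(SI)))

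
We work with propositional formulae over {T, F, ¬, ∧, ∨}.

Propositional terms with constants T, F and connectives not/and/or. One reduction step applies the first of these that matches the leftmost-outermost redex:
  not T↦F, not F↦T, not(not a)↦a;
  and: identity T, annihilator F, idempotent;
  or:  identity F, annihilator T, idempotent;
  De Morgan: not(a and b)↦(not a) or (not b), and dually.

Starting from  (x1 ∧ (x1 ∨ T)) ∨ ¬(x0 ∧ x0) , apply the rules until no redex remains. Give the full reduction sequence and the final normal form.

  start: (x1 ∧ (x1 ∨ T)) ∨ ¬(x0 ∧ x0)
  →1  (x1 ∧ T) ∨ ¬(x0 ∧ x0)
  →2  x1 ∨ ¬(x0 ∧ x0)
  →3  x1 ∨ (¬x0 ∨ ¬x0)
  →4  x1 ∨ ¬x0

Answer: normal form = x1 ∨ ¬x0  (in 4 steps)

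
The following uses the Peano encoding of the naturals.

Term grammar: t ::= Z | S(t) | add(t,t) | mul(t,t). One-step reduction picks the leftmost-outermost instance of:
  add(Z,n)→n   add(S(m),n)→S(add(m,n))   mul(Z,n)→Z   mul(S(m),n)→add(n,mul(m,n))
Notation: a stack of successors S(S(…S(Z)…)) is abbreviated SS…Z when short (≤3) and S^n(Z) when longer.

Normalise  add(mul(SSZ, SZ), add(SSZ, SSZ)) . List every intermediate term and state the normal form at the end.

Answer: normal form = S^6(Z)  (in 13 steps)

Derivation:
  start: add(mul(SSZ, SZ), add(SSZ, SSZ))
  [1] add(add(SZ, mul(SZ, SZ)), add(SSZ, SSZ))
  [2] add(S(add(Z, mul(SZ, SZ))), add(SSZ, SSZ))
  [3] S(add(add(Z, mul(SZ, SZ)), add(SSZ, SSZ)))
  [4] S(add(mul(SZ, SZ), add(SSZ, SSZ)))
  [5] S(add(add(SZ, mul(Z, SZ)), add(SSZ, SSZ)))
  [6] S(add(S(add(Z, mul(Z, SZ))), add(SSZ, SSZ)))
  [7] S(S(add(add(Z, mul(Z, SZ)), add(SSZ, SSZ))))
  [8] S(S(add(mul(Z, SZ), add(SSZ, SSZ))))
  [9] S(S(add(Z, add(SSZ, SSZ))))
  [10] S(S(add(SSZ, SSZ)))
  [11] S(S(S(add(SZ, SSZ))))
  [12] S(S(S(S(add(Z, SSZ)))))
  [13] S^6(Z)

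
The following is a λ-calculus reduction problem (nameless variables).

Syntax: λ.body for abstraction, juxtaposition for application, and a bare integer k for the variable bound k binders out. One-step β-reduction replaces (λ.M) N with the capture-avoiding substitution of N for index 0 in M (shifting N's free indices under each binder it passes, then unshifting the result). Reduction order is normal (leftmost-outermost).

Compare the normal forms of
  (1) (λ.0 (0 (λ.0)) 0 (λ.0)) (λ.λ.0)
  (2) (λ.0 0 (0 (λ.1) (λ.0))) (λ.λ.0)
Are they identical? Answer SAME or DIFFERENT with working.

Answer: SAME — A ⇓ λ.0, B ⇓ λ.0

Derivation:
Term A:
  start: (λ.0 (0 (λ.0)) 0 (λ.0)) (λ.λ.0)
  →1  (λ.λ.0) ((λ.λ.0) (λ.0)) (λ.λ.0) (λ.0)
  →2  (λ.0) (λ.λ.0) (λ.0)
  →3  (λ.λ.0) (λ.0)
  →4  λ.0

Term B:
  start: (λ.0 0 (0 (λ.1) (λ.0))) (λ.λ.0)
  →1  (λ.λ.0) (λ.λ.0) ((λ.λ.0) (λ.λ.λ.0) (λ.0))
  →2  (λ.0) ((λ.λ.0) (λ.λ.λ.0) (λ.0))
  →3  (λ.λ.0) (λ.λ.λ.0) (λ.0)
  →4  (λ.0) (λ.0)
  →5  λ.0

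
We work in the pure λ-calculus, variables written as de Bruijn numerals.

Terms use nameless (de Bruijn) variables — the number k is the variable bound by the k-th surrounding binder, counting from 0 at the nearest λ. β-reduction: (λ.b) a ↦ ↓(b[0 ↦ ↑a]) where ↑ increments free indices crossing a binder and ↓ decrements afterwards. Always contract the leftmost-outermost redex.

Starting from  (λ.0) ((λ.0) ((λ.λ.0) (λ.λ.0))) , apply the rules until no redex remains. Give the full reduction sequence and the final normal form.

  start: (λ.0) ((λ.0) ((λ.λ.0) (λ.λ.0)))
  →1  (λ.0) ((λ.λ.0) (λ.λ.0))
  →2  (λ.λ.0) (λ.λ.0)
  →3  λ.0

Answer: normal form = λ.0  (in 3 steps)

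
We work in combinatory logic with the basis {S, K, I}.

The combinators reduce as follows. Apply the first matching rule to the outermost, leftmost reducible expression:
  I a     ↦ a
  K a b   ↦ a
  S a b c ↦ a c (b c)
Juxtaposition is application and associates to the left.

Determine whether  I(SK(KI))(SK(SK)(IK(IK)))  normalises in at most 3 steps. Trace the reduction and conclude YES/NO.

  start: I(SK(KI))(SK(SK)(IK(IK)))
  →1  SK(KI)(SK(SK)(IK(IK)))
  →2  K(SK(SK)(IK(IK)))(KI(SK(SK)(IK(IK))))
  →3  SK(SK)(IK(IK))

Answer: NO — after 3 steps the term is SK(SK)(IK(IK)), not yet normal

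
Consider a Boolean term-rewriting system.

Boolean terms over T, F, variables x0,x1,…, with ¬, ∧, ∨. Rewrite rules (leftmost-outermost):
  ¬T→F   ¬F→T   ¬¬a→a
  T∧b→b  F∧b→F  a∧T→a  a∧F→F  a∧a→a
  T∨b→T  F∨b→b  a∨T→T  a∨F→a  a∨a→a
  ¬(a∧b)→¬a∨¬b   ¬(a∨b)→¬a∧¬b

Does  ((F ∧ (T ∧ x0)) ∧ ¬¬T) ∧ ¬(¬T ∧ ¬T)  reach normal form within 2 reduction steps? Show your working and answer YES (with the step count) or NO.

  start: ((F ∧ (T ∧ x0)) ∧ ¬¬T) ∧ ¬(¬T ∧ ¬T)
  step 1: (F ∧ ¬¬T) ∧ ¬(¬T ∧ ¬T)
  step 2: F ∧ ¬(¬T ∧ ¬T)

Answer: NO — after 2 steps the term is F ∧ ¬(¬T ∧ ¬T), not yet normal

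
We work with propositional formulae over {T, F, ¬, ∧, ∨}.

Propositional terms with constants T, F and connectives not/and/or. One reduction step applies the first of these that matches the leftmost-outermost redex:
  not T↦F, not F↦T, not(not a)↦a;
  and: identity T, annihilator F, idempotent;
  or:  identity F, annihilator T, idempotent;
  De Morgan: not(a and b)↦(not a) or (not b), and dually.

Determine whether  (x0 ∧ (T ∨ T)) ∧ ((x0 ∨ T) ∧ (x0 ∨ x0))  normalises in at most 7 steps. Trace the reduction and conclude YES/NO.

  start: (x0 ∧ (T ∨ T)) ∧ ((x0 ∨ T) ∧ (x0 ∨ x0))
  [1] (x0 ∧ T) ∧ ((x0 ∨ T) ∧ (x0 ∨ x0))
  [2] x0 ∧ ((x0 ∨ T) ∧ (x0 ∨ x0))
  [3] x0 ∧ (T ∧ (x0 ∨ x0))
  [4] x0 ∧ (x0 ∨ x0)
  [5] x0 ∧ x0
  [6] x0

Answer: YES — reaches normal form x0 in 6 ≤ 7 steps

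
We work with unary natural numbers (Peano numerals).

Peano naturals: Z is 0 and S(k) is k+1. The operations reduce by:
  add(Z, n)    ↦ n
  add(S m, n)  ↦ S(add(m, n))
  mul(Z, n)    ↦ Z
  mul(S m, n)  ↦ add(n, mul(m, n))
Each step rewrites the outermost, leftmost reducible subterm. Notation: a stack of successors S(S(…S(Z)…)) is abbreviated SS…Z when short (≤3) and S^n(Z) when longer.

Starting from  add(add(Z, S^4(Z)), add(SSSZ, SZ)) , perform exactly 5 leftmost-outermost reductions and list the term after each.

Answer: after 5 steps: S(S(S(S(add(Z, add(SSSZ, SZ))))))

Derivation:
  start: add(add(Z, S^4(Z)), add(SSSZ, SZ))
  [1] add(S^4(Z), add(SSSZ, SZ))
  [2] S(add(SSSZ, add(SSSZ, SZ)))
  [3] S(S(add(SSZ, add(SSSZ, SZ))))
  [4] S(S(S(add(SZ, add(SSSZ, SZ)))))
  [5] S(S(S(S(add(Z, add(SSSZ, SZ))))))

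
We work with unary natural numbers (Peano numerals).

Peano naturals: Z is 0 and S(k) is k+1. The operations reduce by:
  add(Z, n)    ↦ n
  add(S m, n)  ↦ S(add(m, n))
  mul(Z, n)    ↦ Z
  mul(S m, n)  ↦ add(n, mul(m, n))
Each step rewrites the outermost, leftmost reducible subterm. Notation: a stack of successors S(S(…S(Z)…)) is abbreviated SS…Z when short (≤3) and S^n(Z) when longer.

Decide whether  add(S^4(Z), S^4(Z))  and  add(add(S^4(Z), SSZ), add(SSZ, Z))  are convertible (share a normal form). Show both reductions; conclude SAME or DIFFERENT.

Answer: SAME — A ⇓ S^8(Z), B ⇓ S^8(Z)

Working:
Term A:
  start: add(S^4(Z), S^4(Z))
  [1] S(add(SSSZ, S^4(Z)))
  [2] S(S(add(SSZ, S^4(Z))))
  [3] S(S(S(add(SZ, S^4(Z)))))
  [4] S(S(S(S(add(Z, S^4(Z))))))
  [5] S^8(Z)

Term B:
  start: add(add(S^4(Z), SSZ), add(SSZ, Z))
  [1] add(S(add(SSSZ, SSZ)), add(SSZ, Z))
  [2] S(add(add(SSSZ, SSZ), add(SSZ, Z)))
  [3] S(add(S(add(SSZ, SSZ)), add(SSZ, Z)))
  [4] S(S(add(add(SSZ, SSZ), add(SSZ, Z))))
  [5] S(S(add(S(add(SZ, SSZ)), add(SSZ, Z))))
  [6] S(S(S(add(add(SZ, SSZ), add(SSZ, Z)))))
  [7] S(S(S(add(S(add(Z, SSZ)), add(SSZ, Z)))))
  [8] S(S(S(S(add(add(Z, SSZ), add(SSZ, Z))))))
  [9] S(S(S(S(add(SSZ, add(SSZ, Z))))))
  [10] S(S(S(S(S(add(SZ, add(SSZ, Z)))))))
  [11] S(S(S(S(S(S(add(Z, add(SSZ, Z))))))))
  [12] S(S(S(S(S(S(add(SSZ, Z)))))))
  [13] S(S(S(S(S(S(S(add(SZ, Z))))))))
  [14] S(S(S(S(S(S(S(S(add(Z, Z)))))))))
  [15] S^8(Z)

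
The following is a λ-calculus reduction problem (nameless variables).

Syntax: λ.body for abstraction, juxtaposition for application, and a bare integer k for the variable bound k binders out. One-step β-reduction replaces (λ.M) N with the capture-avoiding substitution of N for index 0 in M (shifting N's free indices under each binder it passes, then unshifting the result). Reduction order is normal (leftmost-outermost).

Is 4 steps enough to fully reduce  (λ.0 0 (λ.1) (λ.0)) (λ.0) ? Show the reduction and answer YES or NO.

  start: (λ.0 0 (λ.1) (λ.0)) (λ.0)
  →1  (λ.0) (λ.0) (λ.λ.0) (λ.0)
  →2  (λ.0) (λ.λ.0) (λ.0)
  →3  (λ.λ.0) (λ.0)
  →4  λ.0

Answer: YES — reaches normal form λ.0 in 4 ≤ 4 steps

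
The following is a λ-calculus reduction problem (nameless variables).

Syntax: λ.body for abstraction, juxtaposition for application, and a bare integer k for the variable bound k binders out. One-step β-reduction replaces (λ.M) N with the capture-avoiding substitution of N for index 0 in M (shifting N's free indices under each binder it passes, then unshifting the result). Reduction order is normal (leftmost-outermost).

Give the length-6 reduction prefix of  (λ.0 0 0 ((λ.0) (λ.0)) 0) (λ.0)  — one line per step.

Answer: after 6 steps: λ.0

Reduction:
  start: (λ.0 0 0 ((λ.0) (λ.0)) 0) (λ.0)
  →1  (λ.0) (λ.0) (λ.0) ((λ.0) (λ.0)) (λ.0)
  →2  (λ.0) (λ.0) ((λ.0) (λ.0)) (λ.0)
  →3  (λ.0) ((λ.0) (λ.0)) (λ.0)
  →4  (λ.0) (λ.0) (λ.0)
  →5  (λ.0) (λ.0)
  →6  λ.0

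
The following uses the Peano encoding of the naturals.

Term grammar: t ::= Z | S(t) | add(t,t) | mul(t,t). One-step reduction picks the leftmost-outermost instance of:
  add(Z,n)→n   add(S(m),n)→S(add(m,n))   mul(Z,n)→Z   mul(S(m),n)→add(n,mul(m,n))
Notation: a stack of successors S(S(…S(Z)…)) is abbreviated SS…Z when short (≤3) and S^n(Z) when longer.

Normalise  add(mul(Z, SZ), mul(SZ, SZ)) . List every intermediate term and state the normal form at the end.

  start: add(mul(Z, SZ), mul(SZ, SZ))
  →1  add(Z, mul(SZ, SZ))
  →2  mul(SZ, SZ)
  →3  add(SZ, mul(Z, SZ))
  →4  S(add(Z, mul(Z, SZ)))
  →5  S(mul(Z, SZ))
  →6  SZ

Answer: normal form = SZ  (in 6 steps)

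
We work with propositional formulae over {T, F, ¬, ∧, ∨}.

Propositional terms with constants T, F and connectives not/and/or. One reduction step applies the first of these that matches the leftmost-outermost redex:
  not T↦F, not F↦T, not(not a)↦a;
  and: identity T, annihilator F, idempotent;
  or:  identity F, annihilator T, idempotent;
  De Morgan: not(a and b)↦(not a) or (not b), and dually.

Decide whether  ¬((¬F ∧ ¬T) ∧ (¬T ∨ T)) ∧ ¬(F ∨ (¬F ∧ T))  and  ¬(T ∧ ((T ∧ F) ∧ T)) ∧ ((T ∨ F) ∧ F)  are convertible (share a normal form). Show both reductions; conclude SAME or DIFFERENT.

Term A:
  start: ¬((¬F ∧ ¬T) ∧ (¬T ∨ T)) ∧ ¬(F ∨ (¬F ∧ T))
  →1  (¬(¬F ∧ ¬T) ∨ ¬(¬T ∨ T)) ∧ ¬(F ∨ (¬F ∧ T))
  →2  ((¬¬F ∨ ¬¬T) ∨ ¬(¬T ∨ T)) ∧ ¬(F ∨ (¬F ∧ T))
  →3  ((F ∨ ¬¬T) ∨ ¬(¬T ∨ T)) ∧ ¬(F ∨ (¬F ∧ T))
  →4  (¬¬T ∨ ¬(¬T ∨ T)) ∧ ¬(F ∨ (¬F ∧ T))
  →5  (T ∨ ¬(¬T ∨ T)) ∧ ¬(F ∨ (¬F ∧ T))
  →6  T ∧ ¬(F ∨ (¬F ∧ T))
  →7  ¬(F ∨ (¬F ∧ T))
  →8  ¬F ∧ ¬(¬F ∧ T)
  →9  T ∧ ¬(¬F ∧ T)
  →10  ¬(¬F ∧ T)
  →11  ¬¬F ∨ ¬T
  →12  F ∨ ¬T
  →13  ¬T
  →14  F

Term B:
  start: ¬(T ∧ ((T ∧ F) ∧ T)) ∧ ((T ∨ F) ∧ F)
  →1  (¬T ∨ ¬((T ∧ F) ∧ T)) ∧ ((T ∨ F) ∧ F)
  →2  (F ∨ ¬((T ∧ F) ∧ T)) ∧ ((T ∨ F) ∧ F)
  →3  ¬((T ∧ F) ∧ T) ∧ ((T ∨ F) ∧ F)
  →4  (¬(T ∧ F) ∨ ¬T) ∧ ((T ∨ F) ∧ F)
  →5  ((¬T ∨ ¬F) ∨ ¬T) ∧ ((T ∨ F) ∧ F)
  →6  ((F ∨ ¬F) ∨ ¬T) ∧ ((T ∨ F) ∧ F)
  →7  (¬F ∨ ¬T) ∧ ((T ∨ F) ∧ F)
  →8  (T ∨ ¬T) ∧ ((T ∨ F) ∧ F)
  →9  T ∧ ((T ∨ F) ∧ F)
  →10  (T ∨ F) ∧ F
  →11  F

Answer: SAME — A ⇓ F, B ⇓ F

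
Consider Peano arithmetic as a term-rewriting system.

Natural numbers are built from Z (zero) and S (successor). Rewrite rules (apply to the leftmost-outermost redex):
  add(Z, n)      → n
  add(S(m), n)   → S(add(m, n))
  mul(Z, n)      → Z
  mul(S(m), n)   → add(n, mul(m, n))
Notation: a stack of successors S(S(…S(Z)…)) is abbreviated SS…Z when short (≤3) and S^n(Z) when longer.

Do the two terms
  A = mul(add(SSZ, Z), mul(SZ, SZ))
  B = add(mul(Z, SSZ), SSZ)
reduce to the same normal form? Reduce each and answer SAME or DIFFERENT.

Answer: SAME — A ⇓ SSZ, B ⇓ SSZ

Derivation:
Term A:
  start: mul(add(SSZ, Z), mul(SZ, SZ))
  step 1: mul(S(add(SZ, Z)), mul(SZ, SZ))
  step 2: add(mul(SZ, SZ), mul(add(SZ, Z), mul(SZ, SZ)))
  step 3: add(add(SZ, mul(Z, SZ)), mul(add(SZ, Z), mul(SZ, SZ)))
  step 4: add(S(add(Z, mul(Z, SZ))), mul(add(SZ, Z), mul(SZ, SZ)))
  step 5: S(add(add(Z, mul(Z, SZ)), mul(add(SZ, Z), mul(SZ, SZ))))
  step 6: S(add(mul(Z, SZ), mul(add(SZ, Z), mul(SZ, SZ))))
  step 7: S(add(Z, mul(add(SZ, Z), mul(SZ, SZ))))
  step 8: S(mul(add(SZ, Z), mul(SZ, SZ)))
  step 9: S(mul(S(add(Z, Z)), mul(SZ, SZ)))
  step 10: S(add(mul(SZ, SZ), mul(add(Z, Z), mul(SZ, SZ))))
  step 11: S(add(add(SZ, mul(Z, SZ)), mul(add(Z, Z), mul(SZ, SZ))))
  step 12: S(add(S(add(Z, mul(Z, SZ))), mul(add(Z, Z), mul(SZ, SZ))))
  step 13: S(S(add(add(Z, mul(Z, SZ)), mul(add(Z, Z), mul(SZ, SZ)))))
  step 14: S(S(add(mul(Z, SZ), mul(add(Z, Z), mul(SZ, SZ)))))
  step 15: S(S(add(Z, mul(add(Z, Z), mul(SZ, SZ)))))
  step 16: S(S(mul(add(Z, Z), mul(SZ, SZ))))
  step 17: S(S(mul(Z, mul(SZ, SZ))))
  step 18: SSZ

Term B:
  start: add(mul(Z, SSZ), SSZ)
  step 1: add(Z, SSZ)
  step 2: SSZ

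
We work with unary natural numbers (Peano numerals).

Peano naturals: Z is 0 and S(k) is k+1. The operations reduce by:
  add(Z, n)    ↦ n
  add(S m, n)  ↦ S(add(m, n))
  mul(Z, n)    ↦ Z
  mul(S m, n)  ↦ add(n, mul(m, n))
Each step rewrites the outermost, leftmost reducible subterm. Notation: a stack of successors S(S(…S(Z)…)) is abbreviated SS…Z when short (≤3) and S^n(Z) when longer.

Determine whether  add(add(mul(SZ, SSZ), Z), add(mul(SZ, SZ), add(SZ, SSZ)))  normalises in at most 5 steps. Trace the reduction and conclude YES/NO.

  start: add(add(mul(SZ, SSZ), Z), add(mul(SZ, SZ), add(SZ, SSZ)))
  step 1: add(add(add(SSZ, mul(Z, SSZ)), Z), add(mul(SZ, SZ), add(SZ, SSZ)))
  step 2: add(add(S(add(SZ, mul(Z, SSZ))), Z), add(mul(SZ, SZ), add(SZ, SSZ)))
  step 3: add(S(add(add(SZ, mul(Z, SSZ)), Z)), add(mul(SZ, SZ), add(SZ, SSZ)))
  step 4: S(add(add(add(SZ, mul(Z, SSZ)), Z), add(mul(SZ, SZ), add(SZ, SSZ))))
  step 5: S(add(add(S(add(Z, mul(Z, SSZ))), Z), add(mul(SZ, SZ), add(SZ, SSZ))))

Answer: NO — after 5 steps the term is S(add(add(S(add(Z, mul(Z, SSZ))), Z), add(mul(SZ, SZ), add(SZ, SSZ)))), not yet normal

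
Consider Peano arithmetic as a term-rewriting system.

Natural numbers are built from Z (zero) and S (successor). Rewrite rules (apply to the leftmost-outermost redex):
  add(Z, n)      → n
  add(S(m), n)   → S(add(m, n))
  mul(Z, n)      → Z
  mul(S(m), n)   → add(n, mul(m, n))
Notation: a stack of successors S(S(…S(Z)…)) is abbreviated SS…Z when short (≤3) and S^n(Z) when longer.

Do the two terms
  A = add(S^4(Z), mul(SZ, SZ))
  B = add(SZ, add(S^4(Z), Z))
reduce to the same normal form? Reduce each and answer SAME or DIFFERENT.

Term A:
  start: add(S^4(Z), mul(SZ, SZ))
  step 1: S(add(SSSZ, mul(SZ, SZ)))
  step 2: S(S(add(SSZ, mul(SZ, SZ))))
  step 3: S(S(S(add(SZ, mul(SZ, SZ)))))
  step 4: S(S(S(S(add(Z, mul(SZ, SZ))))))
  step 5: S(S(S(S(mul(SZ, SZ)))))
  step 6: S(S(S(S(add(SZ, mul(Z, SZ))))))
  step 7: S(S(S(S(S(add(Z, mul(Z, SZ)))))))
  step 8: S(S(S(S(S(mul(Z, SZ))))))
  step 9: S^5(Z)

Term B:
  start: add(SZ, add(S^4(Z), Z))
  step 1: S(add(Z, add(S^4(Z), Z)))
  step 2: S(add(S^4(Z), Z))
  step 3: S(S(add(SSSZ, Z)))
  step 4: S(S(S(add(SSZ, Z))))
  step 5: S(S(S(S(add(SZ, Z)))))
  step 6: S(S(S(S(S(add(Z, Z))))))
  step 7: S^5(Z)

Answer: SAME — A ⇓ S^5(Z), B ⇓ S^5(Z)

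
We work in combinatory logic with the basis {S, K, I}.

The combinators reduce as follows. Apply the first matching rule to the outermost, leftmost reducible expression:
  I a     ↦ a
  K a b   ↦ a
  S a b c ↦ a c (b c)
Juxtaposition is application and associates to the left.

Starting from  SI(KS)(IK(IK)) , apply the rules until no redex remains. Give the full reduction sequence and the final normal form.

Answer: normal form = K  (in 5 steps)

Derivation:
  start: SI(KS)(IK(IK))
  [1] I(IK(IK))(KS(IK(IK)))
  [2] IK(IK)(KS(IK(IK)))
  [3] K(IK)(KS(IK(IK)))
  [4] IK
  [5] K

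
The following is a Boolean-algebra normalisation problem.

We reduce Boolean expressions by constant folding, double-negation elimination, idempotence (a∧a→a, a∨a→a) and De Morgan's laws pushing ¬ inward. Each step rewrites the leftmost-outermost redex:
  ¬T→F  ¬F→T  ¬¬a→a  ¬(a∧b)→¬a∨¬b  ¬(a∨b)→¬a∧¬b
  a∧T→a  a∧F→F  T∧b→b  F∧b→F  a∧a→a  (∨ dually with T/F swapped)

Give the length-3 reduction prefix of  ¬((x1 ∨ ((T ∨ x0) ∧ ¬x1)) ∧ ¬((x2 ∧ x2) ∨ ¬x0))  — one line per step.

Answer: after 3 steps: (¬x1 ∧ (¬(T ∨ x0) ∨ ¬¬x1)) ∨ ¬¬((x2 ∧ x2) ∨ ¬x0)

Reduction:
  start: ¬((x1 ∨ ((T ∨ x0) ∧ ¬x1)) ∧ ¬((x2 ∧ x2) ∨ ¬x0))
  [1] ¬(x1 ∨ ((T ∨ x0) ∧ ¬x1)) ∨ ¬¬((x2 ∧ x2) ∨ ¬x0)
  [2] (¬x1 ∧ ¬((T ∨ x0) ∧ ¬x1)) ∨ ¬¬((x2 ∧ x2) ∨ ¬x0)
  [3] (¬x1 ∧ (¬(T ∨ x0) ∨ ¬¬x1)) ∨ ¬¬((x2 ∧ x2) ∨ ¬x0)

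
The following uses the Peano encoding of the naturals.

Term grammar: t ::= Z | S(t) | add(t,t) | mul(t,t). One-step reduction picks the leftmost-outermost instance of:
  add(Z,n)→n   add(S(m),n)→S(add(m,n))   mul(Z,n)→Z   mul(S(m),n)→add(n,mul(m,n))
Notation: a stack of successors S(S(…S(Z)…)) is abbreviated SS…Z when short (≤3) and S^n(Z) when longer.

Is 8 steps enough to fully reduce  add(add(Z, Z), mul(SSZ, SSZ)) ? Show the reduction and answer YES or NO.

Answer: NO — after 8 steps the term is S(S(S(add(SZ, mul(Z, SSZ))))), not yet normal

Working:
  start: add(add(Z, Z), mul(SSZ, SSZ))
  step 1: add(Z, mul(SSZ, SSZ))
  step 2: mul(SSZ, SSZ)
  step 3: add(SSZ, mul(SZ, SSZ))
  step 4: S(add(SZ, mul(SZ, SSZ)))
  step 5: S(S(add(Z, mul(SZ, SSZ))))
  step 6: S(S(mul(SZ, SSZ)))
  step 7: S(S(add(SSZ, mul(Z, SSZ))))
  step 8: S(S(S(add(SZ, mul(Z, SSZ)))))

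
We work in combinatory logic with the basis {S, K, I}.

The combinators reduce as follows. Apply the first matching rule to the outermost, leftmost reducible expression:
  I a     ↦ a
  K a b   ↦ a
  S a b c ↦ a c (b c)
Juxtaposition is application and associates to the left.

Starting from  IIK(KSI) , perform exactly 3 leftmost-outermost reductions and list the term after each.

  start: IIK(KSI)
  →1  IK(KSI)
  →2  K(KSI)
  →3  KS

Answer: after 3 steps: KS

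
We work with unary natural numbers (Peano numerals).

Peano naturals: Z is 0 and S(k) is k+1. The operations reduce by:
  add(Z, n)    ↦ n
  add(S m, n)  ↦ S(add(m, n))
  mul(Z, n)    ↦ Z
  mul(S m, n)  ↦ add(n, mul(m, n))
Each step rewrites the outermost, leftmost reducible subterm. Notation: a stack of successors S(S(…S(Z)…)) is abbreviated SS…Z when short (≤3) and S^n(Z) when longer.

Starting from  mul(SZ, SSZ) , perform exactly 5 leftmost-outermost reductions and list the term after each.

  start: mul(SZ, SSZ)
  →1  add(SSZ, mul(Z, SSZ))
  →2  S(add(SZ, mul(Z, SSZ)))
  →3  S(S(add(Z, mul(Z, SSZ))))
  →4  S(S(mul(Z, SSZ)))
  →5  SSZ

Answer: after 5 steps: SSZ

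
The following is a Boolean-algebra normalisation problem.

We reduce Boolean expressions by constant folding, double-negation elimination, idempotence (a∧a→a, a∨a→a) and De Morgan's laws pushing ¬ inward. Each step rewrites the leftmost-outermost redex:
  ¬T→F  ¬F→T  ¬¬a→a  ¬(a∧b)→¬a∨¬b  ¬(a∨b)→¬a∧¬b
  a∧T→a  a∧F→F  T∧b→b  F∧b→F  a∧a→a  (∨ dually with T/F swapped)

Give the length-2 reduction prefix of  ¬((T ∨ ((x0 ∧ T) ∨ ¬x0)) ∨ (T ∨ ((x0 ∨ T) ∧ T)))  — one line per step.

  start: ¬((T ∨ ((x0 ∧ T) ∨ ¬x0)) ∨ (T ∨ ((x0 ∨ T) ∧ T)))
  →1  ¬(T ∨ ((x0 ∧ T) ∨ ¬x0)) ∧ ¬(T ∨ ((x0 ∨ T) ∧ T))
  →2  (¬T ∧ ¬((x0 ∧ T) ∨ ¬x0)) ∧ ¬(T ∨ ((x0 ∨ T) ∧ T))

Answer: after 2 steps: (¬T ∧ ¬((x0 ∧ T) ∨ ¬x0)) ∧ ¬(T ∨ ((x0 ∨ T) ∧ T))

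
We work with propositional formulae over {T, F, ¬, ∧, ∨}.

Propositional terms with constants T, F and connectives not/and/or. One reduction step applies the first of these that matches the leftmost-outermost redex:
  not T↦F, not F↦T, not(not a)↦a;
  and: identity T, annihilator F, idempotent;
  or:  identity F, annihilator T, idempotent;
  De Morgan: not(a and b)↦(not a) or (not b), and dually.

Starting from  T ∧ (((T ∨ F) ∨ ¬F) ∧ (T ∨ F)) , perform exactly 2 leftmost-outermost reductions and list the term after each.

  start: T ∧ (((T ∨ F) ∨ ¬F) ∧ (T ∨ F))
  step 1: ((T ∨ F) ∨ ¬F) ∧ (T ∨ F)
  step 2: (T ∨ ¬F) ∧ (T ∨ F)

Answer: after 2 steps: (T ∨ ¬F) ∧ (T ∨ F)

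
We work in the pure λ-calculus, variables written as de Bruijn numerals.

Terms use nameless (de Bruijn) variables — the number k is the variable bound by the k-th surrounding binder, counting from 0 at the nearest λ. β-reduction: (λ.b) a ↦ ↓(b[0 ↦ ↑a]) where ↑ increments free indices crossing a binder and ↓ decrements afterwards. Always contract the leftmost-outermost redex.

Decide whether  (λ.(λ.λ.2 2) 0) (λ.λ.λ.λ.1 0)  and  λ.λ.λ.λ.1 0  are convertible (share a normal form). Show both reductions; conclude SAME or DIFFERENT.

Answer: SAME — A ⇓ λ.λ.λ.λ.1 0, B ⇓ λ.λ.λ.λ.1 0

Derivation:
Term A:
  start: (λ.(λ.λ.2 2) 0) (λ.λ.λ.λ.1 0)
  step 1: (λ.λ.(λ.λ.λ.λ.1 0) (λ.λ.λ.λ.1 0)) (λ.λ.λ.λ.1 0)
  step 2: λ.(λ.λ.λ.λ.1 0) (λ.λ.λ.λ.1 0)
  step 3: λ.λ.λ.λ.1 0

Term B:
  start: λ.λ.λ.λ.1 0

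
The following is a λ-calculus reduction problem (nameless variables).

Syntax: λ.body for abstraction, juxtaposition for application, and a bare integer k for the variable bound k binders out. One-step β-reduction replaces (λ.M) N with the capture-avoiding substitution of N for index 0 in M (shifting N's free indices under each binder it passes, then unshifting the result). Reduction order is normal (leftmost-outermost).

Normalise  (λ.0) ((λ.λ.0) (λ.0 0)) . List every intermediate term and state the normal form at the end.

Answer: normal form = λ.0  (in 2 steps)

Derivation:
  start: (λ.0) ((λ.λ.0) (λ.0 0))
  [1] (λ.λ.0) (λ.0 0)
  [2] λ.0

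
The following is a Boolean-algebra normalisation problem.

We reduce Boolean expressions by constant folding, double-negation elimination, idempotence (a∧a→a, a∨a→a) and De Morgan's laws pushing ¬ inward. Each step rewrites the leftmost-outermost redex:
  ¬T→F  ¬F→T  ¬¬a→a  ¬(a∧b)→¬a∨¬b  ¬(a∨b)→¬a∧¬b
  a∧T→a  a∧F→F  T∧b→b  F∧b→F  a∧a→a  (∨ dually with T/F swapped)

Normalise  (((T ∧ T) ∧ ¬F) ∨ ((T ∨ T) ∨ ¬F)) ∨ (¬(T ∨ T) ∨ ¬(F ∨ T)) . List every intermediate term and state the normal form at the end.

Answer: normal form = T  (in 5 steps)

Reduction:
  start: (((T ∧ T) ∧ ¬F) ∨ ((T ∨ T) ∨ ¬F)) ∨ (¬(T ∨ T) ∨ ¬(F ∨ T))
  [1] ((T ∧ ¬F) ∨ ((T ∨ T) ∨ ¬F)) ∨ (¬(T ∨ T) ∨ ¬(F ∨ T))
  [2] (¬F ∨ ((T ∨ T) ∨ ¬F)) ∨ (¬(T ∨ T) ∨ ¬(F ∨ T))
  [3] (T ∨ ((T ∨ T) ∨ ¬F)) ∨ (¬(T ∨ T) ∨ ¬(F ∨ T))
  [4] T ∨ (¬(T ∨ T) ∨ ¬(F ∨ T))
  [5] T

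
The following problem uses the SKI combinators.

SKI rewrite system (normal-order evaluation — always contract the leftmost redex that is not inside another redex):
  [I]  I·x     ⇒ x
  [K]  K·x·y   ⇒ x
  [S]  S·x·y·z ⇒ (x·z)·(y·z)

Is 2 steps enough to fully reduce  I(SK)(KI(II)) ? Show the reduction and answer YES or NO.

  start: I(SK)(KI(II))
  →1  SK(KI(II))
  →2  SKI

Answer: YES — reaches normal form SKI in 2 ≤ 2 steps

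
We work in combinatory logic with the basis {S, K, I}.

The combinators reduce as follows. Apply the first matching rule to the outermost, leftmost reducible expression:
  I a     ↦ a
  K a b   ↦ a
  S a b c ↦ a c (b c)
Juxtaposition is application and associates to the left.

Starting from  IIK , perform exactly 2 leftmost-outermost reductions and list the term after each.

  start: IIK
  →1  IK
  →2  K

Answer: after 2 steps: K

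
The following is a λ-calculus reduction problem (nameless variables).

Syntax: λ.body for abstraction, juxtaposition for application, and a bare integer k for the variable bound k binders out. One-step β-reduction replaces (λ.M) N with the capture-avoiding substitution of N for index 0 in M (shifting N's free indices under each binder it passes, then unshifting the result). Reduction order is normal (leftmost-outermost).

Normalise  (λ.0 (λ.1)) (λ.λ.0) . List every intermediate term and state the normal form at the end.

Answer: normal form = λ.0  (in 2 steps)

Working:
  start: (λ.0 (λ.1)) (λ.λ.0)
  [1] (λ.λ.0) (λ.λ.λ.0)
  [2] λ.0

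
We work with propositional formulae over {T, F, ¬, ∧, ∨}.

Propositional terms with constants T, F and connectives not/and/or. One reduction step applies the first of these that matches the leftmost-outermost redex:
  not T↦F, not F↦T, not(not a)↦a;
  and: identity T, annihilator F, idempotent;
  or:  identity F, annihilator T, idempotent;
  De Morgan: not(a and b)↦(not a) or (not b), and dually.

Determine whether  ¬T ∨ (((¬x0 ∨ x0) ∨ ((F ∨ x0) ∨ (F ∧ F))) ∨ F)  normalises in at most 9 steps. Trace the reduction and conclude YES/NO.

Answer: YES — reaches normal form (¬x0 ∨ x0) ∨ x0 in 6 ≤ 9 steps

Reduction:
  start: ¬T ∨ (((¬x0 ∨ x0) ∨ ((F ∨ x0) ∨ (F ∧ F))) ∨ F)
  →1  F ∨ (((¬x0 ∨ x0) ∨ ((F ∨ x0) ∨ (F ∧ F))) ∨ F)
  →2  ((¬x0 ∨ x0) ∨ ((F ∨ x0) ∨ (F ∧ F))) ∨ F
  →3  (¬x0 ∨ x0) ∨ ((F ∨ x0) ∨ (F ∧ F))
  →4  (¬x0 ∨ x0) ∨ (x0 ∨ (F ∧ F))
  →5  (¬x0 ∨ x0) ∨ (x0 ∨ F)
  →6  (¬x0 ∨ x0) ∨ x0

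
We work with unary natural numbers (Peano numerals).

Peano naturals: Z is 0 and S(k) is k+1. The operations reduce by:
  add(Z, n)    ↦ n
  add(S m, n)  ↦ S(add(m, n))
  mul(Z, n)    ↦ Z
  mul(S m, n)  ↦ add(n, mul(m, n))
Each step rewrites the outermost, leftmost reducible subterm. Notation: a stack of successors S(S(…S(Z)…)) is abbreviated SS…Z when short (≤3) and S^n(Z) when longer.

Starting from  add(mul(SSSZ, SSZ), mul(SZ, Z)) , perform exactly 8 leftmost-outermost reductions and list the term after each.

  start: add(mul(SSSZ, SSZ), mul(SZ, Z))
  →1  add(add(SSZ, mul(SSZ, SSZ)), mul(SZ, Z))
  →2  add(S(add(SZ, mul(SSZ, SSZ))), mul(SZ, Z))
  →3  S(add(add(SZ, mul(SSZ, SSZ)), mul(SZ, Z)))
  →4  S(add(S(add(Z, mul(SSZ, SSZ))), mul(SZ, Z)))
  →5  S(S(add(add(Z, mul(SSZ, SSZ)), mul(SZ, Z))))
  →6  S(S(add(mul(SSZ, SSZ), mul(SZ, Z))))
  →7  S(S(add(add(SSZ, mul(SZ, SSZ)), mul(SZ, Z))))
  →8  S(S(add(S(add(SZ, mul(SZ, SSZ))), mul(SZ, Z))))

Answer: after 8 steps: S(S(add(S(add(SZ, mul(SZ, SSZ))), mul(SZ, Z))))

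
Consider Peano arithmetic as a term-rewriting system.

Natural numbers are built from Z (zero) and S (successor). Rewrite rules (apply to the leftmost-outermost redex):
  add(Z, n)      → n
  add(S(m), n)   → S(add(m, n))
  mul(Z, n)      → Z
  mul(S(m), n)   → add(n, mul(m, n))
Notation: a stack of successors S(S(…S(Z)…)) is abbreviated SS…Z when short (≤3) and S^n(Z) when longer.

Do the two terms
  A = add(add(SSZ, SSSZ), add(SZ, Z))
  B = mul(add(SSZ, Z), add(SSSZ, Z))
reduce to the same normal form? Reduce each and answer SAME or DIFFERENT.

Term A:
  start: add(add(SSZ, SSSZ), add(SZ, Z))
  →1  add(S(add(SZ, SSSZ)), add(SZ, Z))
  →2  S(add(add(SZ, SSSZ), add(SZ, Z)))
  →3  S(add(S(add(Z, SSSZ)), add(SZ, Z)))
  →4  S(S(add(add(Z, SSSZ), add(SZ, Z))))
  →5  S(S(add(SSSZ, add(SZ, Z))))
  →6  S(S(S(add(SSZ, add(SZ, Z)))))
  →7  S(S(S(S(add(SZ, add(SZ, Z))))))
  →8  S(S(S(S(S(add(Z, add(SZ, Z)))))))
  →9  S(S(S(S(S(add(SZ, Z))))))
  →10  S(S(S(S(S(S(add(Z, Z)))))))
  →11  S^6(Z)

Term B:
  start: mul(add(SSZ, Z), add(SSSZ, Z))
  →1  mul(S(add(SZ, Z)), add(SSSZ, Z))
  →2  add(add(SSSZ, Z), mul(add(SZ, Z), add(SSSZ, Z)))
  →3  add(S(add(SSZ, Z)), mul(add(SZ, Z), add(SSSZ, Z)))
  →4  S(add(add(SSZ, Z), mul(add(SZ, Z), add(SSSZ, Z))))
  →5  S(add(S(add(SZ, Z)), mul(add(SZ, Z), add(SSSZ, Z))))
  →6  S(S(add(add(SZ, Z), mul(add(SZ, Z), add(SSSZ, Z)))))
  →7  S(S(add(S(add(Z, Z)), mul(add(SZ, Z), add(SSSZ, Z)))))
  →8  S(S(S(add(add(Z, Z), mul(add(SZ, Z), add(SSSZ, Z))))))
  →9  S(S(S(add(Z, mul(add(SZ, Z), add(SSSZ, Z))))))
  →10  S(S(S(mul(add(SZ, Z), add(SSSZ, Z)))))
  →11  S(S(S(mul(S(add(Z, Z)), add(SSSZ, Z)))))
  →12  S(S(S(add(add(SSSZ, Z), mul(add(Z, Z), add(SSSZ, Z))))))
  →13  S(S(S(add(S(add(SSZ, Z)), mul(add(Z, Z), add(SSSZ, Z))))))
  →14  S(S(S(S(add(add(SSZ, Z), mul(add(Z, Z), add(SSSZ, Z)))))))
  →15  S(S(S(S(add(S(add(SZ, Z)), mul(add(Z, Z), add(SSSZ, Z)))))))
  →16  S(S(S(S(S(add(add(SZ, Z), mul(add(Z, Z), add(SSSZ, Z))))))))
  →17  S(S(S(S(S(add(S(add(Z, Z)), mul(add(Z, Z), add(SSSZ, Z))))))))
  →18  S(S(S(S(S(S(add(add(Z, Z), mul(add(Z, Z), add(SSSZ, Z)))))))))
  →19  S(S(S(S(S(S(add(Z, mul(add(Z, Z), add(SSSZ, Z)))))))))
  →20  S(S(S(S(S(S(mul(add(Z, Z), add(SSSZ, Z))))))))
  →21  S(S(S(S(S(S(mul(Z, add(SSSZ, Z))))))))
  →22  S^6(Z)

Answer: SAME — A ⇓ S^6(Z), B ⇓ S^6(Z)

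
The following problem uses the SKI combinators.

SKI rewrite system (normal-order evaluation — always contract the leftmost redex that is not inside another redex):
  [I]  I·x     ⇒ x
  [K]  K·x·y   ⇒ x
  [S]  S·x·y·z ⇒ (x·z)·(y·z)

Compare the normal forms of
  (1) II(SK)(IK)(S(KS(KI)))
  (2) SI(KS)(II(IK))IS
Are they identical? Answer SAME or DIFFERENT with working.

Term A:
  start: II(SK)(IK)(S(KS(KI)))
  step 1: I(SK)(IK)(S(KS(KI)))
  step 2: SK(IK)(S(KS(KI)))
  step 3: K(S(KS(KI)))(IK(S(KS(KI))))
  step 4: S(KS(KI))
  step 5: SS

Term B:
  start: SI(KS)(II(IK))IS
  step 1: I(II(IK))(KS(II(IK)))IS
  step 2: II(IK)(KS(II(IK)))IS
  step 3: I(IK)(KS(II(IK)))IS
  step 4: IK(KS(II(IK)))IS
  step 5: K(KS(II(IK)))IS
  step 6: KS(II(IK))S
  step 7: SS

Answer: SAME — A ⇓ SS, B ⇓ SS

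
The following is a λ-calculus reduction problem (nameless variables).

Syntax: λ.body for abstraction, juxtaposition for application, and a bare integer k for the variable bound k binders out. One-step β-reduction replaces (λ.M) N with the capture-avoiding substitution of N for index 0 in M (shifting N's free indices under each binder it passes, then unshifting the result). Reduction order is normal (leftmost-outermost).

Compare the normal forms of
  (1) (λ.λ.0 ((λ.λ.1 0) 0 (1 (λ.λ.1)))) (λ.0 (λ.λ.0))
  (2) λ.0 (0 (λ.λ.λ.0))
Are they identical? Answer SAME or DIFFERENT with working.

Term A:
  start: (λ.λ.0 ((λ.λ.1 0) 0 (1 (λ.λ.1)))) (λ.0 (λ.λ.0))
  step 1: λ.0 ((λ.λ.1 0) 0 ((λ.0 (λ.λ.0)) (λ.λ.1)))
  step 2: λ.0 ((λ.1 0) ((λ.0 (λ.λ.0)) (λ.λ.1)))
  step 3: λ.0 (0 ((λ.0 (λ.λ.0)) (λ.λ.1)))
  step 4: λ.0 (0 ((λ.λ.1) (λ.λ.0)))
  step 5: λ.0 (0 (λ.λ.λ.0))

Term B:
  start: λ.0 (0 (λ.λ.λ.0))

Answer: SAME — A ⇓ λ.0 (0 (λ.λ.λ.0)), B ⇓ λ.0 (0 (λ.λ.λ.0))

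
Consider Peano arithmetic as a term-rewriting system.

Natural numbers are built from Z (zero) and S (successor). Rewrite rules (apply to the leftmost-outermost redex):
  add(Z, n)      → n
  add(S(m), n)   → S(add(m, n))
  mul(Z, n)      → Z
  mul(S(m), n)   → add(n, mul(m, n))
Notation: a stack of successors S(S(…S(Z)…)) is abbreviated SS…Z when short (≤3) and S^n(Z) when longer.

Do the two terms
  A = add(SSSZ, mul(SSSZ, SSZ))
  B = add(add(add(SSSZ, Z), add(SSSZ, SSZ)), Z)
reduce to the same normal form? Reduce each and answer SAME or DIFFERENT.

Answer: DIFFERENT — A ⇓ S^9(Z), B ⇓ S^8(Z)

Derivation:
Term A:
  start: add(SSSZ, mul(SSSZ, SSZ))
  step 1: S(add(SSZ, mul(SSSZ, SSZ)))
  step 2: S(S(add(SZ, mul(SSSZ, SSZ))))
  step 3: S(S(S(add(Z, mul(SSSZ, SSZ)))))
  step 4: S(S(S(mul(SSSZ, SSZ))))
  step 5: S(S(S(add(SSZ, mul(SSZ, SSZ)))))
  step 6: S(S(S(S(add(SZ, mul(SSZ, SSZ))))))
  step 7: S(S(S(S(S(add(Z, mul(SSZ, SSZ)))))))
  step 8: S(S(S(S(S(mul(SSZ, SSZ))))))
  step 9: S(S(S(S(S(add(SSZ, mul(SZ, SSZ)))))))
  step 10: S(S(S(S(S(S(add(SZ, mul(SZ, SSZ))))))))
  step 11: S(S(S(S(S(S(S(add(Z, mul(SZ, SSZ)))))))))
  step 12: S(S(S(S(S(S(S(mul(SZ, SSZ))))))))
  step 13: S(S(S(S(S(S(S(add(SSZ, mul(Z, SSZ)))))))))
  step 14: S(S(S(S(S(S(S(S(add(SZ, mul(Z, SSZ))))))))))
  step 15: S(S(S(S(S(S(S(S(S(add(Z, mul(Z, SSZ)))))))))))
  step 16: S(S(S(S(S(S(S(S(S(mul(Z, SSZ))))))))))
  step 17: S^9(Z)

Term B:
  start: add(add(add(SSSZ, Z), add(SSSZ, SSZ)), Z)
  step 1: add(add(S(add(SSZ, Z)), add(SSSZ, SSZ)), Z)
  step 2: add(S(add(add(SSZ, Z), add(SSSZ, SSZ))), Z)
  step 3: S(add(add(add(SSZ, Z), add(SSSZ, SSZ)), Z))
  step 4: S(add(add(S(add(SZ, Z)), add(SSSZ, SSZ)), Z))
  step 5: S(add(S(add(add(SZ, Z), add(SSSZ, SSZ))), Z))
  step 6: S(S(add(add(add(SZ, Z), add(SSSZ, SSZ)), Z)))
  step 7: S(S(add(add(S(add(Z, Z)), add(SSSZ, SSZ)), Z)))
  step 8: S(S(add(S(add(add(Z, Z), add(SSSZ, SSZ))), Z)))
  step 9: S(S(S(add(add(add(Z, Z), add(SSSZ, SSZ)), Z))))
  step 10: S(S(S(add(add(Z, add(SSSZ, SSZ)), Z))))
  step 11: S(S(S(add(add(SSSZ, SSZ), Z))))
  step 12: S(S(S(add(S(add(SSZ, SSZ)), Z))))
  step 13: S(S(S(S(add(add(SSZ, SSZ), Z)))))
  step 14: S(S(S(S(add(S(add(SZ, SSZ)), Z)))))
  step 15: S(S(S(S(S(add(add(SZ, SSZ), Z))))))
  step 16: S(S(S(S(S(add(S(add(Z, SSZ)), Z))))))
  step 17: S(S(S(S(S(S(add(add(Z, SSZ), Z)))))))
  step 18: S(S(S(S(S(S(add(SSZ, Z)))))))
  step 19: S(S(S(S(S(S(S(add(SZ, Z))))))))
  step 20: S(S(S(S(S(S(S(S(add(Z, Z)))))))))
  step 21: S^8(Z)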